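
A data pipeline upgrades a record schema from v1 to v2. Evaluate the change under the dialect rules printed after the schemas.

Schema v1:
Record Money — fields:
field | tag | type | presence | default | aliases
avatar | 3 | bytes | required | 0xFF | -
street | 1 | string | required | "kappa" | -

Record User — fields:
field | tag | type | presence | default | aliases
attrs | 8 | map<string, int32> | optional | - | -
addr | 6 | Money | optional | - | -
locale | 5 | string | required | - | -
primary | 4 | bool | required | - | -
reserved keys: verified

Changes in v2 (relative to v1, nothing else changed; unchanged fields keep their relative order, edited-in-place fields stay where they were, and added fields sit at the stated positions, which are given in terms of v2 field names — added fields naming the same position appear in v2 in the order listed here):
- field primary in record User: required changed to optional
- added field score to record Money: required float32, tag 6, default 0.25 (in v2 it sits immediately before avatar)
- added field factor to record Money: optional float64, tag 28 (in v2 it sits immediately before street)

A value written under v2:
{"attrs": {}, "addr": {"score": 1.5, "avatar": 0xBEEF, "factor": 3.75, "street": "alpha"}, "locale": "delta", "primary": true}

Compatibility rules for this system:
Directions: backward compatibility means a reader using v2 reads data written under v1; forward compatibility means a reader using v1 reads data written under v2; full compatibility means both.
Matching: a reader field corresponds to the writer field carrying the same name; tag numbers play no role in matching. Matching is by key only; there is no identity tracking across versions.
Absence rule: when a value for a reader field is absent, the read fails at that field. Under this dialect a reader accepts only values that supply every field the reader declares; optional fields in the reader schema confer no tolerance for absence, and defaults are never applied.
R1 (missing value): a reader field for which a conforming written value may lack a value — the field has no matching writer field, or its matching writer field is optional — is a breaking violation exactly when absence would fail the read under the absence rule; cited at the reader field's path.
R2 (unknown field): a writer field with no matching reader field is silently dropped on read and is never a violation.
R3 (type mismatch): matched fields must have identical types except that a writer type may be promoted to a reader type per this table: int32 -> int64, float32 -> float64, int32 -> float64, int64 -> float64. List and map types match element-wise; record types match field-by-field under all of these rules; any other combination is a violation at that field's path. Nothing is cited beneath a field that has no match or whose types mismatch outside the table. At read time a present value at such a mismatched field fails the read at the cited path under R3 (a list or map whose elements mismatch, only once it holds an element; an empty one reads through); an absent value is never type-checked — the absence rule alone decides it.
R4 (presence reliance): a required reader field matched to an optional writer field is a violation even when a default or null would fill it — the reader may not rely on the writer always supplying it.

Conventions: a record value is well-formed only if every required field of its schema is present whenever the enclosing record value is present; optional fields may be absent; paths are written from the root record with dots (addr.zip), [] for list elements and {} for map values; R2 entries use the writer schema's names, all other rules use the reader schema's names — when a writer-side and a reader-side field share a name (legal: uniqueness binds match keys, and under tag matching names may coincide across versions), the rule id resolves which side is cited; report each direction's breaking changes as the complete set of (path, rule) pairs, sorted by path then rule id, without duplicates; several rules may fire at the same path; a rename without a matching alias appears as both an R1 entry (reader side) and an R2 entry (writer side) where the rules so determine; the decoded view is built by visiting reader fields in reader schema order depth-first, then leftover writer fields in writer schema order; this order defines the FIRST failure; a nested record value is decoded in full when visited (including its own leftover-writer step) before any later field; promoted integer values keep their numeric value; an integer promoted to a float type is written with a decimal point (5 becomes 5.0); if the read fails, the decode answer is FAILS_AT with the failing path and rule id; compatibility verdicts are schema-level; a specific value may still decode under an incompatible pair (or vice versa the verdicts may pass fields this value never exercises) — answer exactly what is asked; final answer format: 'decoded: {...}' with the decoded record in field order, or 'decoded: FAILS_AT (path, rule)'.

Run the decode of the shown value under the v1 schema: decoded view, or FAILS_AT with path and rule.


each type pair in User: writer, then reader
migrating the User value to v1:
  attrs := {}
  addr.avatar := 0xBEEF
  addr.street := "alpha"
  writer addr.score: unknown -> dropped
  writer addr.factor: unknown -> dropped
  locale := "delta"
  primary := true
  => decoded: {"attrs": {}, "addr": {"avatar": 0xBEEF, "street": "alpha"}, "locale": "delta", "primary": true}
diffs on User not affecting the asked answer:
  field primary in record User: required changed to optional -> changes User's schema-level verdicts only — the decode of this value is the same
  added field score to record Money: required float32, tag 6, default 0.25 (in v2 it sits immediately before avatar) -> changes User's schema-level verdicts only — the decode of this value is the same
  added field factor to record Money: optional float64, tag 28 (in v2 it sits immediately before street) -> changes User's schema-level verdicts only — the decode of this value is the same

decoded: {"attrs": {}, "addr": {"avatar": 0xBEEF, "street": "alpha"}, "locale": "delta", "primary": true}


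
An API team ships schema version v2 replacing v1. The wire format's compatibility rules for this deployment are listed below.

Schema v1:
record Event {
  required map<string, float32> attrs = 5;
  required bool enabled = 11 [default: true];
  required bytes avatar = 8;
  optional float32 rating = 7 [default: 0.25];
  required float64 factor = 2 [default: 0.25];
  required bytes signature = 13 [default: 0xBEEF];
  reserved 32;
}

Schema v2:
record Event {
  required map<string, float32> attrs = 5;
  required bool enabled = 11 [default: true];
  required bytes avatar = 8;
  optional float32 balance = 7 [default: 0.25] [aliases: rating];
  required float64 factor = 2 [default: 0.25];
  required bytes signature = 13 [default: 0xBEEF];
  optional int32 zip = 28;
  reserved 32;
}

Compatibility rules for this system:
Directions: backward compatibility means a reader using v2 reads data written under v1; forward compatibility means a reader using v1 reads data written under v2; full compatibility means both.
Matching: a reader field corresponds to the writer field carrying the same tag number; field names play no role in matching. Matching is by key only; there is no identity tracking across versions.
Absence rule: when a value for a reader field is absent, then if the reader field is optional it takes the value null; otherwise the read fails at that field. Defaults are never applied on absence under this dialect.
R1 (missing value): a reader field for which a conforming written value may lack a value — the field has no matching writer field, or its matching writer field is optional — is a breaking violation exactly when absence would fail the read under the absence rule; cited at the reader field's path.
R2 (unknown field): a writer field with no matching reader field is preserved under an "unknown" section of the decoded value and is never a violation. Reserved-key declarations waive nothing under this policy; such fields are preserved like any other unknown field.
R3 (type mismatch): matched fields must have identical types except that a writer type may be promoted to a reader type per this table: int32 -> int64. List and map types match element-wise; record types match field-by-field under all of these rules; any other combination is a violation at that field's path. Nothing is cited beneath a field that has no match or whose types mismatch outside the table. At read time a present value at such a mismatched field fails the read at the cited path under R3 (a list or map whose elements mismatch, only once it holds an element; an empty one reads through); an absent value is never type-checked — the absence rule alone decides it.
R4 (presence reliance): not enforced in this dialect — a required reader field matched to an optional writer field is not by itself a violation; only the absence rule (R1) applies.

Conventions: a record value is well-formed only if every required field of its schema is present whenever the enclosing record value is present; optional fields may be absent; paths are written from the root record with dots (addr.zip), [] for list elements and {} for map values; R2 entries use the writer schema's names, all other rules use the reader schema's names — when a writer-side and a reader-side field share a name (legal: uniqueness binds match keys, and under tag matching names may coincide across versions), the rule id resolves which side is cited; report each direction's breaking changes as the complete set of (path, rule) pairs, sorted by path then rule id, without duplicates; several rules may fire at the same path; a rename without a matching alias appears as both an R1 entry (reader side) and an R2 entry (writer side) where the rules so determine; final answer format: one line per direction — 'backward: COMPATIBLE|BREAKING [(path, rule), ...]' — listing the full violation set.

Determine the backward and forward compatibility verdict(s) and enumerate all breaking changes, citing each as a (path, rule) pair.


arrows below run writer -> reader for Event
checking backward for Event: reader v2 against writer v1:
  attrs <- attrs (map<string, float32> -> map<string, float32>, writer required)
  enabled <- enabled (bool -> bool, writer required)
  avatar <- avatar (bytes -> bytes, writer required)
  balance <- rating (float32 -> float32, writer optional)
  factor <- factor (float64 -> float64, writer required)
  signature <- signature (bytes -> bytes, writer required)
  zip: no writer-side match
  => backward: COMPATIBLE
checking forward for Event: reader v1 against writer v2:
  attrs <- attrs (map<string, float32> -> map<string, float32>, writer required)
  enabled <- enabled (bool -> bool, writer required)
  avatar <- avatar (bytes -> bytes, writer required)
  rating <- balance (float32 -> float32, writer optional)
  factor <- factor (float64 -> float64, writer required)
  signature <- signature (bytes -> bytes, writer required)
  zip (writer side), unknown to reader
  => forward: COMPATIBLE

backward: COMPATIBLE []; forward: COMPATIBLE []


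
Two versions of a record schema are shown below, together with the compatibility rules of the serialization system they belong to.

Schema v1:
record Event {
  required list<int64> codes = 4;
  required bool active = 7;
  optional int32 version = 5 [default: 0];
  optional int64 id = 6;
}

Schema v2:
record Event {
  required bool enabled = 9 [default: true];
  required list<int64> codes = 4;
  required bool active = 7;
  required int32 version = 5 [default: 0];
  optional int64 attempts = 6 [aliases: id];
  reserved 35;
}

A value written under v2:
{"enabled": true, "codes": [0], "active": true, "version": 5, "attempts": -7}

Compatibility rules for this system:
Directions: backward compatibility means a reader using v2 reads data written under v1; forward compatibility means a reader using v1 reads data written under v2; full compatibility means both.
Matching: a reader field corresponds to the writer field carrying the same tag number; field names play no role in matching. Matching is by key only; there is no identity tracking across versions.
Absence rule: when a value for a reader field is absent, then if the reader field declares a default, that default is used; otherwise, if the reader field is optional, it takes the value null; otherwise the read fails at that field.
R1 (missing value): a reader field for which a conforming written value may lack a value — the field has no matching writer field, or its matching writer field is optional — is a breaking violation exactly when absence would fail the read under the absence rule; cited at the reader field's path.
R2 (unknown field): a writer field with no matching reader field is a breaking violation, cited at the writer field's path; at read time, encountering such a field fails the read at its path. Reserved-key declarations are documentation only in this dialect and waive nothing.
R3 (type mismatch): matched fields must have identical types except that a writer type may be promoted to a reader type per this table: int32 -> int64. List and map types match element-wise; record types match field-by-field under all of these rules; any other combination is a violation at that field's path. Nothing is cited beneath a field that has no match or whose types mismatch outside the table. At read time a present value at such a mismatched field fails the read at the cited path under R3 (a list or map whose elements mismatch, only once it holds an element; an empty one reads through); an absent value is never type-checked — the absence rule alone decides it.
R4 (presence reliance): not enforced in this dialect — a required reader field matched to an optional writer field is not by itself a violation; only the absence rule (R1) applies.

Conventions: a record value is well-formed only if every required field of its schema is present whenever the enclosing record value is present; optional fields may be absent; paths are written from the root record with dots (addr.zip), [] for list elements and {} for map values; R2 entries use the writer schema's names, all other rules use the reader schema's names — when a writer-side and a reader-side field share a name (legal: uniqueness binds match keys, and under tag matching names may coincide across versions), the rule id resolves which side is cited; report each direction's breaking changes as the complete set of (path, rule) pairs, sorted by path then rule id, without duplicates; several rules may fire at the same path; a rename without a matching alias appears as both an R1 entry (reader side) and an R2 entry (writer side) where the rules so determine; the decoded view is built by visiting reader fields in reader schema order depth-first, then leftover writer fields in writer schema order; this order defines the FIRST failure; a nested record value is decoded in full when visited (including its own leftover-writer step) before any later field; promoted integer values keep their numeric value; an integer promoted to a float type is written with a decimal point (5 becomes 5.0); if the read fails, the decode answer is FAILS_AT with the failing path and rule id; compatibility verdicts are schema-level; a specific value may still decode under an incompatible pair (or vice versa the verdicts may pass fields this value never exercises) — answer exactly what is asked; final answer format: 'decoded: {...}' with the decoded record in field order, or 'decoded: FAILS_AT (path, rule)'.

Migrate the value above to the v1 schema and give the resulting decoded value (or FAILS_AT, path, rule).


decoded: FAILS_AT (enabled, R2)

arrows below run writer -> reader for Event
decoding the Event value with the v1 reader:
  codes := [0]
  active := true
  version := 5
  id := -7 (from writer attempts)
  read fails at enabled under R2 (unknown field)
  => FAILS_AT (enabled, R2)
diffs on Event not affecting the asked answer:
  field version in record Event: optional changed to required -> no rule fires on it and the decoded Event view is identical with or without it
  renamed field id to attempts in record Event (alias id declared on the renamed field) -> no rule fires on it and the decoded Event view is identical with or without it


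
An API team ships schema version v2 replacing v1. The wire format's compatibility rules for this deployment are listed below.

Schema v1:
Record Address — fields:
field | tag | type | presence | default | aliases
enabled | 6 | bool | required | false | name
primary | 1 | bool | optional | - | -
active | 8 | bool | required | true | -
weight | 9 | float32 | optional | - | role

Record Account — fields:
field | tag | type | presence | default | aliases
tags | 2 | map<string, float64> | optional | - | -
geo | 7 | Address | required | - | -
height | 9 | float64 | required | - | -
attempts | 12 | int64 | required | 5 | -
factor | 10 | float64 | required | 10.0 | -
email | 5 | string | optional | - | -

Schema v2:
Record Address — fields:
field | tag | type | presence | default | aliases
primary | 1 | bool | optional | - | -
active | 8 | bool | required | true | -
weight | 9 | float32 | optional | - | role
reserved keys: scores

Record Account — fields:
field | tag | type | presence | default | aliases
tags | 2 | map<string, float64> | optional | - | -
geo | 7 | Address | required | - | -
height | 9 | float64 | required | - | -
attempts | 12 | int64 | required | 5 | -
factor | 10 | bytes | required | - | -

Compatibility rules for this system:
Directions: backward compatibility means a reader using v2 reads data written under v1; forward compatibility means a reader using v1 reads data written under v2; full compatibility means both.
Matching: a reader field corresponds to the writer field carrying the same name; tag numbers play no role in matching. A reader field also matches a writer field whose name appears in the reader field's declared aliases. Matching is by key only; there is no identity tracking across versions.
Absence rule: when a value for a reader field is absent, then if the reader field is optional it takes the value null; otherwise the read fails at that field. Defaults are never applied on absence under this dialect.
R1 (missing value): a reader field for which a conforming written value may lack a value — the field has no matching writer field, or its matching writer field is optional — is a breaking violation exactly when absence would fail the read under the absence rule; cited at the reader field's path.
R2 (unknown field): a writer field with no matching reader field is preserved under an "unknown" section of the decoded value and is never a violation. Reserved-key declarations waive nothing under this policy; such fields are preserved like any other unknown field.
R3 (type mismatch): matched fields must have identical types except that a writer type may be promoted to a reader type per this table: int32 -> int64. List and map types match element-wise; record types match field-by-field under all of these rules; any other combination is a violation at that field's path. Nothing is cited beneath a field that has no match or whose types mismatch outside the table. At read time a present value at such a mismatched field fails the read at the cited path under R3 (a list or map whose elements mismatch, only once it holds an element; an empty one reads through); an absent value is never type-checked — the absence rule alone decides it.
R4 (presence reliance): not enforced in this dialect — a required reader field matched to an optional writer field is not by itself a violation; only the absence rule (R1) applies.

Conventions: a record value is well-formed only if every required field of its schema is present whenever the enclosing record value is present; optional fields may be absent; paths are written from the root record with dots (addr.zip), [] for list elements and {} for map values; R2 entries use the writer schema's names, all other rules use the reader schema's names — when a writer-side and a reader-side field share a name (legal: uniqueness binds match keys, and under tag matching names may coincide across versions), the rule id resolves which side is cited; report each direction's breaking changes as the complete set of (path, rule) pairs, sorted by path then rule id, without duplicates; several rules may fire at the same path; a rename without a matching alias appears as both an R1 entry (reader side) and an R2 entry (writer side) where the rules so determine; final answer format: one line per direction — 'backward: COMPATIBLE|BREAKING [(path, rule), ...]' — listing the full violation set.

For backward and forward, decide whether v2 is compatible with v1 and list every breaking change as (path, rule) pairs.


backward: BREAKING [(factor, R3)]; forward: BREAKING [(factor, R3), (geo.enabled, R1)]

each type pair in Account: writer, then reader
backward for Account (reader v2, writer v1):
  writer optional, map<string, float64> -> map<string, float64>: reader tags maps from writer tags
  writer required, Address -> Address: reader geo maps from writer geo
  writer required, float64 -> float64: reader height maps from writer height
  writer required, int64 -> int64: reader attempts maps from writer attempts
  writer required, float64 -> bytes: reader factor maps from writer factor
  leftover writer field: email
  writer optional, bool -> bool: reader geo.primary maps from writer geo.primary
  writer required, bool -> bool: reader geo.active maps from writer geo.active
  writer optional, float32 -> float32: reader geo.weight maps from writer geo.weight
  leftover writer field: geo.enabled
  violation R3 at factor
  => backward: BREAKING (1)
forward for Account (reader v1, writer v2):
  writer optional, map<string, float64> -> map<string, float64>: reader tags maps from writer tags
  writer required, Address -> Address: reader geo maps from writer geo
  writer required, float64 -> float64: reader height maps from writer height
  writer required, int64 -> int64: reader attempts maps from writer attempts
  writer required, bytes -> float64: reader factor maps from writer factor
  email: no writer match
  geo.enabled: no writer match
  writer optional, bool -> bool: reader geo.primary maps from writer geo.primary
  writer required, bool -> bool: reader geo.active maps from writer geo.active
  writer optional, float32 -> float32: reader geo.weight maps from writer geo.weight
  violation R3 at factor
  violation R1 at geo.enabled
  => forward: BREAKING (2)


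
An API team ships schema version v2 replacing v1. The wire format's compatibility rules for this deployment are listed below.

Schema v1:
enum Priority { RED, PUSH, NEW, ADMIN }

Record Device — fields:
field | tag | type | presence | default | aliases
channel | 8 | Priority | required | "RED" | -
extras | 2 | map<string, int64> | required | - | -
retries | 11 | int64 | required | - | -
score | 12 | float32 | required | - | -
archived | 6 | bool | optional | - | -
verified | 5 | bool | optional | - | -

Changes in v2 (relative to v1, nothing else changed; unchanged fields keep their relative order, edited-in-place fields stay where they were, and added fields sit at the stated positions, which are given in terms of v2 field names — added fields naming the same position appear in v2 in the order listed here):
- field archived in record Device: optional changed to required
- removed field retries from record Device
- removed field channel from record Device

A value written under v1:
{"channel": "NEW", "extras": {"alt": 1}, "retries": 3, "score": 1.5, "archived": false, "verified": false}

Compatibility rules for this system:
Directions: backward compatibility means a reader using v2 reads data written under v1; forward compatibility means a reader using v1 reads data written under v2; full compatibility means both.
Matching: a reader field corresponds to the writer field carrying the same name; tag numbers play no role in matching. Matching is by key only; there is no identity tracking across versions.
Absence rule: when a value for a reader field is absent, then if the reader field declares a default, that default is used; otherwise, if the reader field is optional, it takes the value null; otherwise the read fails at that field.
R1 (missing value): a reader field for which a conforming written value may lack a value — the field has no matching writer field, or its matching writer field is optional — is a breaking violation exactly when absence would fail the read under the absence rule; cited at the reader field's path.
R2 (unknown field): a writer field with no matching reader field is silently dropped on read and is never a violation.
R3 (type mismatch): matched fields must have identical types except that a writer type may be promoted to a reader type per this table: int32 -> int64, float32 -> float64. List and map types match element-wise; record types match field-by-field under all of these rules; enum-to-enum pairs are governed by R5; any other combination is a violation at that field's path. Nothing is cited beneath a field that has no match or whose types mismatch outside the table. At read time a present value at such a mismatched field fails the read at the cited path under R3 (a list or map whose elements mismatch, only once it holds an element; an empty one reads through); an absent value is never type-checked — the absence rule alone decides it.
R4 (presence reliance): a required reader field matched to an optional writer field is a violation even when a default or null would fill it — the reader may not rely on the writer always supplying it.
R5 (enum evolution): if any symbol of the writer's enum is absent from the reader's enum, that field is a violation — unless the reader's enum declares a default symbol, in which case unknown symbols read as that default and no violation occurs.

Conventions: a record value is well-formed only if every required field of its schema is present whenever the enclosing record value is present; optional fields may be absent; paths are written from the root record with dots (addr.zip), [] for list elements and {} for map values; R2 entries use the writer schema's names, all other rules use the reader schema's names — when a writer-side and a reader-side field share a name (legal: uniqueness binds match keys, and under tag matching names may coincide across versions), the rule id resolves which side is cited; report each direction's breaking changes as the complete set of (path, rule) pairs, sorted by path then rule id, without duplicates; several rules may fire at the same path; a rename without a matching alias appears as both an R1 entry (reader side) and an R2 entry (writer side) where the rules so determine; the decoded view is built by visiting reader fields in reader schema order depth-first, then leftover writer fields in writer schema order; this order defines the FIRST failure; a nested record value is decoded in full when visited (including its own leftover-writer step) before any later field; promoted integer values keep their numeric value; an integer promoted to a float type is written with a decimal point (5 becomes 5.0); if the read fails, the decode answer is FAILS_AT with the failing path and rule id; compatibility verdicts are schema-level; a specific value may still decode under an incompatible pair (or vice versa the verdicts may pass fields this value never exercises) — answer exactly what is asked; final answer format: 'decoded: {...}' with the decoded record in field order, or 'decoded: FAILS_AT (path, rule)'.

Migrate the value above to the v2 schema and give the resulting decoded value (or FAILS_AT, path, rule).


decoded: {"extras": {"alt": 1}, "score": 1.5, "archived": false, "verified": false}

the writer's type comes first in each Device pair
decode (reader v2):
  extras := {"alt": 1}
  score := 1.5
  archived := false
  verified := false
  writer channel: unmatched, discarded
  writer retries: unmatched, discarded
  => decoded: {"extras": {"alt": 1}, "score": 1.5, "archived": false, "verified": false}
diffs on Device not affecting the asked answer:
  field archived in record Device: optional changed to required -> matters for Device compatibility verdicts, not for this value's decode


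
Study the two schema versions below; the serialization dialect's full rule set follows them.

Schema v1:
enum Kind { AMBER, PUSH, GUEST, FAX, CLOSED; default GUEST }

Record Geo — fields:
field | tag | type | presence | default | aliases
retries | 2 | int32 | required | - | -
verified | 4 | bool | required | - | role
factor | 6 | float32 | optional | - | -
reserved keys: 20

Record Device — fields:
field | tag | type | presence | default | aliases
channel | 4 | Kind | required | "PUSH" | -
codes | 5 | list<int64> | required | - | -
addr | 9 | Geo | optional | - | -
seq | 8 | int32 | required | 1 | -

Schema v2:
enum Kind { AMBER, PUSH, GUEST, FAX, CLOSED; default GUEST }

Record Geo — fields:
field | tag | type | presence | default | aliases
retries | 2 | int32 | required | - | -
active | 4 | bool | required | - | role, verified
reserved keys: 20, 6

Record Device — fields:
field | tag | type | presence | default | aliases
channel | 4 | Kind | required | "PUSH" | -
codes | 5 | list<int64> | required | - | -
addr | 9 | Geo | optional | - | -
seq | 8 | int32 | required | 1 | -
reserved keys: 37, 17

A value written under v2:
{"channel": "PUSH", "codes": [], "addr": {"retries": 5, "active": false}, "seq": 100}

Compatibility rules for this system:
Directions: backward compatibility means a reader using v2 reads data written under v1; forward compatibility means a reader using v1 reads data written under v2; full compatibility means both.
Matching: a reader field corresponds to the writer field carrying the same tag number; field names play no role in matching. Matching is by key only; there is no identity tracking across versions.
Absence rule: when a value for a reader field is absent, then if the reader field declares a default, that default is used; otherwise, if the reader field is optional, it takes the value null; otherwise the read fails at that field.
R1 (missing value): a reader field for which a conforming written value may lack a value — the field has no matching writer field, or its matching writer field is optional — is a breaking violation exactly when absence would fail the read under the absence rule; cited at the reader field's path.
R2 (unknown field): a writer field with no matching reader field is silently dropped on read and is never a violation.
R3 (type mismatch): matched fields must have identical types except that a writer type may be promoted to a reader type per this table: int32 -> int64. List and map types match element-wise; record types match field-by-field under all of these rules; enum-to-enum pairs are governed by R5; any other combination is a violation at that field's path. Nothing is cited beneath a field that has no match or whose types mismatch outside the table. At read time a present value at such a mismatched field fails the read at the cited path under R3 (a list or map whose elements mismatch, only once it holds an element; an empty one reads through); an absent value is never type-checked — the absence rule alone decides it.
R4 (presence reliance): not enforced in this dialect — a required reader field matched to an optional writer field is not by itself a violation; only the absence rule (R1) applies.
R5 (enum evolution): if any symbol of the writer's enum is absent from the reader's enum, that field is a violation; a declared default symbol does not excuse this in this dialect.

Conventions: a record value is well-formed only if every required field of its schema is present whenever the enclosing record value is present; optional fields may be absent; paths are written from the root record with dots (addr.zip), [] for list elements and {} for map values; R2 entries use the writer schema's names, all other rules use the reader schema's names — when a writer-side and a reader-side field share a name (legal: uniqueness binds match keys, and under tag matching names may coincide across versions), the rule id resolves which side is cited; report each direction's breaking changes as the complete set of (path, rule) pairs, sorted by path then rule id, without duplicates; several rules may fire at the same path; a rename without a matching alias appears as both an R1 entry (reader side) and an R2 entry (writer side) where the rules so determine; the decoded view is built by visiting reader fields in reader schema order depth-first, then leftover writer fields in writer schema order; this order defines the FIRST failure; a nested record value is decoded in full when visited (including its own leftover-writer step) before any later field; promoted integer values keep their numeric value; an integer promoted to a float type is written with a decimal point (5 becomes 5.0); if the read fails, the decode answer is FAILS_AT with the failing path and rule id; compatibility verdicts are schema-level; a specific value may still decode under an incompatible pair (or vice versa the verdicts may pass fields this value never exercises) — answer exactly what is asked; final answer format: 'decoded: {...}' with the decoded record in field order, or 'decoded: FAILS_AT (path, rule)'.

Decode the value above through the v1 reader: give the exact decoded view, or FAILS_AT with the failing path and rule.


each type pair in Device: writer, then reader
decode (reader v1):
  channel := "PUSH"
  codes := []
  addr.retries := 5
  addr.verified := false (from writer active)
  addr.factor := null (not supplied -> null)
  seq := 100
  => decoded: {"channel": "PUSH", "codes": [], "addr": {"retries": 5, "verified": false, "factor": null}, "seq": 100}
the rest of the Device diff is inert for this question:
  removed field factor from record Geo (its key 6 joins the reserved list) -> triggers nothing under the printed rules; the Device answer is the same either way
  renamed field verified to active in record Geo (alias verified declared on the renamed field) -> triggers nothing under the printed rules; the Device answer is the same either way

decoded: {"channel": "PUSH", "codes": [], "addr": {"retries": 5, "verified": false, "factor": null}, "seq": 100}


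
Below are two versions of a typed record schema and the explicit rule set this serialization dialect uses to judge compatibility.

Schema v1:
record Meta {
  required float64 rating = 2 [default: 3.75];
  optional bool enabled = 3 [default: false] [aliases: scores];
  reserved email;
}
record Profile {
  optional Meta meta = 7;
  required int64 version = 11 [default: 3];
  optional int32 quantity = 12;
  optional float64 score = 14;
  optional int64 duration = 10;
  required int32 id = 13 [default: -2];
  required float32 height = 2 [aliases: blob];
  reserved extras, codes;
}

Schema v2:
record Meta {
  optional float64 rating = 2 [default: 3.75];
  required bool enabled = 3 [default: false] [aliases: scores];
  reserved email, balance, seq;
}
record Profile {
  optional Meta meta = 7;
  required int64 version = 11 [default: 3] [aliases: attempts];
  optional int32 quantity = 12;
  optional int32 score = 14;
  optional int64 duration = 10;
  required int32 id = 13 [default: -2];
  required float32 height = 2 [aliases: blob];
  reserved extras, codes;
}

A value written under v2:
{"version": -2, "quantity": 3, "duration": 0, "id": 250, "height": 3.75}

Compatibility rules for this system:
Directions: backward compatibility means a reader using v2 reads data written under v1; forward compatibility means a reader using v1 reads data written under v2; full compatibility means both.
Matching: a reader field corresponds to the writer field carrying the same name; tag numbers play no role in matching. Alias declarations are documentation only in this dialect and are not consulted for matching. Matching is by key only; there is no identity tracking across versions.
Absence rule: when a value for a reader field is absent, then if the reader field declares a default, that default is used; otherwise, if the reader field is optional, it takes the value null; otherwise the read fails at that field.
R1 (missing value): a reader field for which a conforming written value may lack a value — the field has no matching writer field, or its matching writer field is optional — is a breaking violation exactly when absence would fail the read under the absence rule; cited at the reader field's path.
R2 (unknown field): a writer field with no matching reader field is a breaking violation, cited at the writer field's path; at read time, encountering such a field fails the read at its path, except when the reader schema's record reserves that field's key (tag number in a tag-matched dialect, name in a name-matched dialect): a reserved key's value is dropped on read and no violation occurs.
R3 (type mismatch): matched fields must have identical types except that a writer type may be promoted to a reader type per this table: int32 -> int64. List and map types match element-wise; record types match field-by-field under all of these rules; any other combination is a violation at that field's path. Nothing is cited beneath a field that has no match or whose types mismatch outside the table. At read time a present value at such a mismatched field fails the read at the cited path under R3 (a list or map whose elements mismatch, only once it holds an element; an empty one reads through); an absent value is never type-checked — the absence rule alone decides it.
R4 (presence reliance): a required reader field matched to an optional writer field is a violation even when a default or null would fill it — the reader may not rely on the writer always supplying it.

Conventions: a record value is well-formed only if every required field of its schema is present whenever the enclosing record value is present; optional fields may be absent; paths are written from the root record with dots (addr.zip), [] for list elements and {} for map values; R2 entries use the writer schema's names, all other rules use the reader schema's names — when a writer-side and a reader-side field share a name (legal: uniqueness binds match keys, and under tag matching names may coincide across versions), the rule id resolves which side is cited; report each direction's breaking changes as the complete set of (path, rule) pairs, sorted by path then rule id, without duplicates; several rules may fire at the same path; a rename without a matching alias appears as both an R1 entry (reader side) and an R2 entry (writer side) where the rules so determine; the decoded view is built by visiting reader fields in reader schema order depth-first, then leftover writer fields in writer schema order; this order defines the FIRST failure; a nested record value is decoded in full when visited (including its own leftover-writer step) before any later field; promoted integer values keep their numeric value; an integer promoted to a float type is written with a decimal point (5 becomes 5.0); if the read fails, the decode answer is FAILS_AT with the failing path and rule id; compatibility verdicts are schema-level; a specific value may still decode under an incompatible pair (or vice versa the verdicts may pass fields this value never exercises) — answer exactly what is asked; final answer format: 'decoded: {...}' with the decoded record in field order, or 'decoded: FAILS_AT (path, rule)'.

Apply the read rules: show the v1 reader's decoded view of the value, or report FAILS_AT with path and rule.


in Profile below, arrows point writer -> reader
decoding the Profile value with the v1 reader:
  meta := null (absent, optional -> null)
  version := -2
  quantity := 3
  score := null (absent, optional -> null)
  duration := 0
  id := 250
  height := 3.75
  => decoded: {"meta": null, "version": -2, "quantity": 3, "score": null, "duration": 0, "id": 250, "height": 3.75}
checking off the Profile differences that do not matter here:
  field enabled in record Meta: optional changed to required -> schema-level compatibility only; this Profile value's decode is unchanged
  field score in record Profile: type float64 changed to int32 -> schema-level compatibility only; this Profile value's decode is unchanged
  field rating in record Meta: required changed to optional -> schema-level compatibility only; this Profile value's decode is unchanged

decoded: {"meta": null, "version": -2, "quantity": 3, "score": null, "duration": 0, "id": 250, "height": 3.75}
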